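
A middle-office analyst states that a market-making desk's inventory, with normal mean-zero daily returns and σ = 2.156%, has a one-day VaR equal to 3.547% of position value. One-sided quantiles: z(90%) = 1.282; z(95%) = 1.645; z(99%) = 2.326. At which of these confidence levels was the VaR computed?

Implied z = VaR/σ = 3.547 / 2.156 = 1.645.
This matches z(95%) = 1.645.

95%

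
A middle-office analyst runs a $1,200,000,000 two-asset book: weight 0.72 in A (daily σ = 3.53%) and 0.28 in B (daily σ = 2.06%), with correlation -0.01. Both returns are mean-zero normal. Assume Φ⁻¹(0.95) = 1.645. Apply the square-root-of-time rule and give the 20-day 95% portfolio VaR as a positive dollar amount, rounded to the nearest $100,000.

$229,600,000

σ_p = √(0.72²·3.53² + 0.28²·2.06² + 2·-0.01·0.72·0.28·3.53·2.06) = 2.601%.
σ_{20d} = 2.601% × √20 = 11.632%.
VaR = 1.645 × 11.632% = 19.135%; on $1,200,000,000 that is $229,620,000.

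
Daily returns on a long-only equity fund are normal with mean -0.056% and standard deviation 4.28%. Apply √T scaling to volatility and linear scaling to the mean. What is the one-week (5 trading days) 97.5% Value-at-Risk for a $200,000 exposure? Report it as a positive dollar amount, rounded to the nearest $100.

$38,100

At 97.5%, z = 1.960.
σ_{5d} = 4.28% × √5 = 9.570%; μ_{5d} = 5 × -0.056% = -0.280%.
VaR = −(-0.280%) + 1.960 × 9.570% = 19.037%.
On $200,000: 0.19037 × $200,000 = $38,074.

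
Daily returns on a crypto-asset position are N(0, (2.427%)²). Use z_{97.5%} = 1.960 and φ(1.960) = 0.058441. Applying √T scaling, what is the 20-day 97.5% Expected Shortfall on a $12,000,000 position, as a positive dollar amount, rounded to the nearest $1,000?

$3,045,000

σ_{20d} = 2.427% × √20 = 10.854%.
ES multiplier = φ(z)/(1−α) = 0.058441/0.025 = 2.338.
ES = 10.854% × 2.338 = 25.377%; on $12,000,000: $3,045,240.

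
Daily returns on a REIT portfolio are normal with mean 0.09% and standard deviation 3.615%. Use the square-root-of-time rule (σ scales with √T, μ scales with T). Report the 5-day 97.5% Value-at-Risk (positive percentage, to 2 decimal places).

15.39%

At 97.5%, z = 1.960.
σ_{5d} = 3.615% × √5 = 8.083%; μ_{5d} = 5 × 0.09% = 0.450%.
VaR = −(0.450%) + 1.960 × 8.083% = 15.393%.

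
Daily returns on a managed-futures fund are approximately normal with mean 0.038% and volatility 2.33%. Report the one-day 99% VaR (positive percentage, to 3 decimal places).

5.382%

At 99% one-sided, z = 2.326.
VaR = −μ + z·σ = −(0.038%) + 2.326 × 2.33% = 5.382%.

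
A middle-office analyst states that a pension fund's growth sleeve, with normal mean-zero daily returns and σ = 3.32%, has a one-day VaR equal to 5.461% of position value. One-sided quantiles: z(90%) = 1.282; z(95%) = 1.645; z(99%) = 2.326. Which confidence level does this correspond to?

Implied z = VaR/σ = 5.461 / 3.32 = 1.645.
This matches z(95%) = 1.645.

95%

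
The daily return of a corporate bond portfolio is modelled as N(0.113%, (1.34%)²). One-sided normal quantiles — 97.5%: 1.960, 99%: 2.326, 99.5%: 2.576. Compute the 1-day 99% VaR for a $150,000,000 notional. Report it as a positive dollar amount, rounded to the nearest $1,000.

$4,506,000

VaR = −μ + z·σ = −(0.113%) + 2.326 × 1.34% = 3.004%.
On $150,000,000: 0.03004 × $150,000,000 = $4,506,000.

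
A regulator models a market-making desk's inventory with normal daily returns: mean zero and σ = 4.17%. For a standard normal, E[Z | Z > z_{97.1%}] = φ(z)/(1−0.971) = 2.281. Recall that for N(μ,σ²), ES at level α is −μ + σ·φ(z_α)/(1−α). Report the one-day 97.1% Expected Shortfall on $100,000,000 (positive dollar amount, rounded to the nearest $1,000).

$9,512,000

ES = 4.17% × 2.281 = 9.512%.
On $100,000,000: 0.09512 × $100,000,000 = $9,512,000.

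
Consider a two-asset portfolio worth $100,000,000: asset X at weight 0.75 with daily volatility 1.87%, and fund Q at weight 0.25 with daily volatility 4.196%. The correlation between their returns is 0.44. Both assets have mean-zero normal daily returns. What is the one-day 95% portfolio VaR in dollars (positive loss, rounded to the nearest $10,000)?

$3,440,000

σ_p² = 0.75²·1.87² + 0.25²·4.196² + 2·0.44·0.75·0.25·1.87·4.196 = 4.3621 (%²).
σ_p = √4.3621 = 2.089%.
At 95%, z = 1.645.
VaR = 1.645 × 2.089% = 3.436%; on $100,000,000 that is $3,436,000.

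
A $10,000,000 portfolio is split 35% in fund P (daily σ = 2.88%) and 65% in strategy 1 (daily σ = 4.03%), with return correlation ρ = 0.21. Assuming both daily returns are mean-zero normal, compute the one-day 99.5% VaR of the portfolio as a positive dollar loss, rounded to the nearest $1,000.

σ_p² = 0.35²·2.88² + 0.65²·4.03² + 2·0.21·0.35·0.65·2.88·4.03 = 8.9868 (%²).
σ_p = √8.9868 = 2.998%.
At 99.5%, z = 2.576.
VaR = 2.576 × 2.998% = 7.723%; on $10,000,000 that is $772,300.

$772,000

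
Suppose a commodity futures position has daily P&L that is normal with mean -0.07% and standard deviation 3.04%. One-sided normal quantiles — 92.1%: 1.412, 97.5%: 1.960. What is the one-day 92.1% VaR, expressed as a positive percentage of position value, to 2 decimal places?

4.36%

VaR = −μ + z·σ = −(-0.07%) + 1.412 × 3.04% = 4.362%.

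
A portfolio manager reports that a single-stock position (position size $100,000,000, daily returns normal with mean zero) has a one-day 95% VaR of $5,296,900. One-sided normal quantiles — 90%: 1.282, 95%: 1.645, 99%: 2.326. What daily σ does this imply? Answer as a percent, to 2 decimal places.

VaR as a fraction: $5,296,900 / $100,000,000 = 5.297%.
σ = VaR / z = 5.297% / 1.645 = 3.220%.

3.22%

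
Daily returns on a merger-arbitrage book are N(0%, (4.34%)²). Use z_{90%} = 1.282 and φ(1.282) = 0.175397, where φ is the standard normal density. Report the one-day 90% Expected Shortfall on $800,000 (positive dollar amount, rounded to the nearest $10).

$60,900

Tail multiplier: φ(z)/(1−α) = 0.175397 / 0.1 = 1.754.
ES = 4.34% × 1.754 = 7.612%.
On $800,000: 0.07612 × $800,000 = $60,896.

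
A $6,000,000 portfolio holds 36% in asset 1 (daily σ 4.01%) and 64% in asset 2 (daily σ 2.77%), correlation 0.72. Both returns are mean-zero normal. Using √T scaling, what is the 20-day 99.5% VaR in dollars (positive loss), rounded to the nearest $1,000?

$2,063,000

σ_p = √(0.36²·4.01² + 0.64²·2.77² + 2·0.72·0.36·0.64·4.01·2.77) = 2.985%.
σ_{20d} = 2.985% × √20 = 13.349%.
z(99.5%) = 2.576.
VaR = 2.576 × 13.349% = 34.387%; on $6,000,000 that is $2,063,220.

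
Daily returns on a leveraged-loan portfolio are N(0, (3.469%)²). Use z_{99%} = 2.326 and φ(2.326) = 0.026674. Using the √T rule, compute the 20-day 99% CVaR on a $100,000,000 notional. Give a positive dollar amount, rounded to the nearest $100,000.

σ_{20d} = 3.469% × √20 = 15.514%.
ES multiplier = φ(z)/(1−α) = 0.026674/0.01 = 2.667.
ES = 15.514% × 2.667 = 41.376%; on $100,000,000: $41,376,000.

$41,400,000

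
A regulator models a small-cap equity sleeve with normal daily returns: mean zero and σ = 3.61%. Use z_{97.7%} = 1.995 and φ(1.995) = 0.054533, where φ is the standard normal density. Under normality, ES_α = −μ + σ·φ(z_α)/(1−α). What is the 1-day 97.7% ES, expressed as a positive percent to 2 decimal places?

Tail multiplier: φ(z)/(1−α) = 0.054533 / 0.023 = 2.371.
ES = 3.61% × 2.371 = 8.559%.

8.56%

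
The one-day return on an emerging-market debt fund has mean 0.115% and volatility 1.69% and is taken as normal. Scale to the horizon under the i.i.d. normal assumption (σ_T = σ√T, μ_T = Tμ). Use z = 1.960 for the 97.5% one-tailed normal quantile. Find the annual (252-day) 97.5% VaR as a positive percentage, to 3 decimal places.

σ_{252d} = 1.69% × √252 = 26.828%; μ_{252d} = 252 × 0.115% = 28.980%.
VaR = −(28.980%) + 1.960 × 26.828% = 23.603%.

23.603%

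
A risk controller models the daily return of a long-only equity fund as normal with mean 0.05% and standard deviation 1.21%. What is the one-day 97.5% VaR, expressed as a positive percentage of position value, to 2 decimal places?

At 97.5% one-sided, z = 1.960.
VaR = −μ + z·σ = −(0.05%) + 1.960 × 1.21% = 2.322%.

2.32%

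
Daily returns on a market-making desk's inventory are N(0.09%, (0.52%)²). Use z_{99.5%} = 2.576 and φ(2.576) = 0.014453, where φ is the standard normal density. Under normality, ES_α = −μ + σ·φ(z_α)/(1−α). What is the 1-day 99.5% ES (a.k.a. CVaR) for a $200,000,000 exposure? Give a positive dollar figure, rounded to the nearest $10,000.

Tail multiplier: φ(z)/(1−α) = 0.014453 / 0.005 = 2.891.
ES = −(0.09%) + 0.52% × 2.891 = 1.413%.
On $200,000,000: 0.01413 × $200,000,000 = $2,826,000.

$2,830,000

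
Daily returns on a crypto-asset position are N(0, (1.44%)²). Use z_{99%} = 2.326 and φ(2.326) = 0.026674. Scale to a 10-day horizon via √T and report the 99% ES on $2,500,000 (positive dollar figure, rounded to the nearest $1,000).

σ_{10d} = 1.44% × √10 = 4.554%.
ES multiplier = φ(z)/(1−α) = 0.026674/0.01 = 2.667.
ES = 4.554% × 2.667 = 12.146%; on $2,500,000: $303,650.

$304,000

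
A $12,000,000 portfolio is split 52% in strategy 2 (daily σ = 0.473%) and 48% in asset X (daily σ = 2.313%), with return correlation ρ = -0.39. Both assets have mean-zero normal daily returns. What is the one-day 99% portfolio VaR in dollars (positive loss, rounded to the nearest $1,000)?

σ_p² = 0.52²·0.473² + 0.48²·2.313² + 2·-0.39·0.52·0.48·0.473·2.313 = 1.0801 (%²).
σ_p = √1.0801 = 1.039%.
At 99%, z = 2.326.
VaR = 2.326 × 1.039% = 2.417%; on $12,000,000 that is $290,040.

$290,000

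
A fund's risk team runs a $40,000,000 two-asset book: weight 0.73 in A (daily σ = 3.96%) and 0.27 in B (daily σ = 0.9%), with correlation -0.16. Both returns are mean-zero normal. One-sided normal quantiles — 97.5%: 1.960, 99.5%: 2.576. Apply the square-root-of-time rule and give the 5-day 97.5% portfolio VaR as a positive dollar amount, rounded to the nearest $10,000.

σ_p = √(0.73²·3.96² + 0.27²·0.9² + 2·-0.16·0.73·0.27·3.96·0.9) = 2.862%.
σ_{5d} = 2.862% × √5 = 6.400%.
VaR = 1.960 × 6.400% = 12.544%; on $40,000,000 that is $5,017,600.

$5,020,000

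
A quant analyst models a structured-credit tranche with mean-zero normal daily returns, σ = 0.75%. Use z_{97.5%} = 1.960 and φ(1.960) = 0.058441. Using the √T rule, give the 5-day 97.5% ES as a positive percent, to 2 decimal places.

3.92%

σ_{5d} = 0.75% × √5 = 1.677%.
ES multiplier = φ(z)/(1−α) = 0.058441/0.025 = 2.338.
ES = 1.677% × 2.338 = 3.921%.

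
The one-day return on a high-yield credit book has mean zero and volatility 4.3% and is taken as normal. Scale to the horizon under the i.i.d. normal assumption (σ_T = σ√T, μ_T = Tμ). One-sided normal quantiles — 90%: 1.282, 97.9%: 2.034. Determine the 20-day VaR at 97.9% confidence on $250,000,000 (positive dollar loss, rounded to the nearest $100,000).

$97,800,000

σ_{20d} = 4.3% × √20 = 19.230%.
VaR = 2.034 × 19.230% = 39.114%.
On $250,000,000: 0.39114 × $250,000,000 = $97,785,000.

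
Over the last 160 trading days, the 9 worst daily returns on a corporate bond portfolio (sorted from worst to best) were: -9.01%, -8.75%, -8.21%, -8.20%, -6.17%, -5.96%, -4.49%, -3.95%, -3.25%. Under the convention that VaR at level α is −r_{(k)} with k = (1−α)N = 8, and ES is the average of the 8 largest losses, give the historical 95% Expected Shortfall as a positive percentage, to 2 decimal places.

6.84%

The 8 worst returns sum to -54.74%.
ES = −(-54.74%) / 8 = 6.8425% ≈ 6.84%.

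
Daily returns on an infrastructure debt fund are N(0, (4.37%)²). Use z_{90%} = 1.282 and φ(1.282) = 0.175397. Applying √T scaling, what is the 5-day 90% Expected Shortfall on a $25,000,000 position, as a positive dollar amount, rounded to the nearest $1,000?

σ_{5d} = 4.37% × √5 = 9.772%.
ES multiplier = φ(z)/(1−α) = 0.175397/0.1 = 1.754.
ES = 9.772% × 1.754 = 17.140%; on $25,000,000: $4,285,000.

$4,285,000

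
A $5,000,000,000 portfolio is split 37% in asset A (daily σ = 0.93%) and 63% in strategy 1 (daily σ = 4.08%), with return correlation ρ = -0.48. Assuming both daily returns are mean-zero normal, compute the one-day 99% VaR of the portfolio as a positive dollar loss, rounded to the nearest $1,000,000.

σ_p² = 0.37²·0.93² + 0.63²·4.08² + 2·-0.48·0.37·0.63·0.93·4.08 = 5.8763 (%²).
σ_p = √5.8763 = 2.424%.
At 99%, z = 2.326.
VaR = 2.326 × 2.424% = 5.638%; on $5,000,000,000 that is $281,900,000.

$282,000,000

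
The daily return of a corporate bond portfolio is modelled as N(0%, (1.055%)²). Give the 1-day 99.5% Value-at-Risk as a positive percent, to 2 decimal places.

At 99.5% one-sided, z = 2.576.
VaR = z·σ = 2.576 × 1.055% = 2.718%.

2.72%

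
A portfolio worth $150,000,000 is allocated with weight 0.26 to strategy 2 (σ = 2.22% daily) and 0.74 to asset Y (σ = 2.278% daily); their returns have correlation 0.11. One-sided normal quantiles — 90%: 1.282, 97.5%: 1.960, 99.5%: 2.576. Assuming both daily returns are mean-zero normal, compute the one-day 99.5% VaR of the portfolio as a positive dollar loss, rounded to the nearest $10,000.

σ_p² = 0.26²·2.22² + 0.74²·2.278² + 2·0.11·0.26·0.74·2.22·2.278 = 3.3889 (%²).
σ_p = √3.3889 = 1.841%.
VaR = 2.576 × 1.841% = 4.742%; on $150,000,000 that is $7,113,000.

$7,110,000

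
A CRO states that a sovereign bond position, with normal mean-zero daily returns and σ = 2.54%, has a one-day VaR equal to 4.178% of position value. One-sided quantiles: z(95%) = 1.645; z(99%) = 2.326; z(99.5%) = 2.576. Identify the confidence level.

95%

Implied z = VaR/σ = 4.178 / 2.54 = 1.645.
This matches z(95%) = 1.645.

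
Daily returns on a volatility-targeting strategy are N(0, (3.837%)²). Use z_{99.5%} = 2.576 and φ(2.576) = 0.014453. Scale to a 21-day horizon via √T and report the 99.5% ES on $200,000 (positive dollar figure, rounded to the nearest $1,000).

σ_{21d} = 3.837% × √21 = 17.583%.
ES multiplier = φ(z)/(1−α) = 0.014453/0.005 = 2.891.
ES = 17.583% × 2.891 = 50.832%; on $200,000: $101,664.

$102,000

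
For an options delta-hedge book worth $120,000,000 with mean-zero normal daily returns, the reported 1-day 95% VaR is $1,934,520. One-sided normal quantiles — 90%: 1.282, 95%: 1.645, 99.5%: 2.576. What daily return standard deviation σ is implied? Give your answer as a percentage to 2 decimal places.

0.98%

VaR as a fraction: $1,934,520 / $120,000,000 = 1.612%.
σ = VaR / z = 1.612% / 1.645 = 0.980%.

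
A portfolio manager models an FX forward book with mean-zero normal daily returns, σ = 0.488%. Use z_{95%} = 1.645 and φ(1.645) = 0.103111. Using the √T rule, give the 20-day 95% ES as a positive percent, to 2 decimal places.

σ_{20d} = 0.488% × √20 = 2.182%.
ES multiplier = φ(z)/(1−α) = 0.103111/0.05 = 2.062.
ES = 2.182% × 2.062 = 4.499%.

4.50%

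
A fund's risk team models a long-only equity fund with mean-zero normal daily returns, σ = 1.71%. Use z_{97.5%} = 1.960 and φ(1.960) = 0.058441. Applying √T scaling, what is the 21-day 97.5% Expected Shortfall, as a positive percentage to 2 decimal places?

σ_{21d} = 1.71% × √21 = 7.836%.
ES multiplier = φ(z)/(1−α) = 0.058441/0.025 = 2.338.
ES = 7.836% × 2.338 = 18.321%.

18.32%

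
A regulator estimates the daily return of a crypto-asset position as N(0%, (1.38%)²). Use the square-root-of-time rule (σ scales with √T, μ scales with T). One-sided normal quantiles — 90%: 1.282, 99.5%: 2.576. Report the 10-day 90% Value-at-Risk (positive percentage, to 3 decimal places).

σ_{10d} = 1.38% × √10 = 4.364%.
VaR = 1.282 × 4.364% = 5.595%.

5.595%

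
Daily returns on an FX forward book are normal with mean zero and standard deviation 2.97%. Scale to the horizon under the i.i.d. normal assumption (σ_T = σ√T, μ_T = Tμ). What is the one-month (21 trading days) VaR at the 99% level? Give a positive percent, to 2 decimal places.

At 99%, z = 2.326.
σ_{21d} = 2.97% × √21 = 13.610%.
VaR = 2.326 × 13.610% = 31.657%.

31.66%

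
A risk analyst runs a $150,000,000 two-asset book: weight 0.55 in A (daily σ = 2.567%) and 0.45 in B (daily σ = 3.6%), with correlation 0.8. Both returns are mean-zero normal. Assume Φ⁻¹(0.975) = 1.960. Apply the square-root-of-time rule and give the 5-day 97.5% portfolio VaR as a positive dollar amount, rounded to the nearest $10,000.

$18,910,000

σ_p = √(0.55²·2.567² + 0.45²·3.6² + 2·0.8·0.55·0.45·2.567·3.6) = 2.877%.
σ_{5d} = 2.877% × √5 = 6.433%.
VaR = 1.960 × 6.433% = 12.609%; on $150,000,000 that is $18,913,500.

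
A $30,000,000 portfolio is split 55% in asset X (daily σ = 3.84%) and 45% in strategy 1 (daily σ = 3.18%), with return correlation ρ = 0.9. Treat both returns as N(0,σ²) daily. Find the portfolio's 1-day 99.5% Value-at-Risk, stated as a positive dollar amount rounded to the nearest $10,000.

σ_p² = 0.55²·3.84² + 0.45²·3.18² + 2·0.9·0.55·0.45·3.84·3.18 = 11.9484 (%²).
σ_p = √11.9484 = 3.457%.
At 99.5%, z = 2.576.
VaR = 2.576 × 3.457% = 8.905%; on $30,000,000 that is $2,671,500.

$2,670,000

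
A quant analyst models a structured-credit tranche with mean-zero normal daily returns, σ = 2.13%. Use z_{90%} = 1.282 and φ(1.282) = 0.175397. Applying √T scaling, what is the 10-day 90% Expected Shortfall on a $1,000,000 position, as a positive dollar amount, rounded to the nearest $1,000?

$118,000

σ_{10d} = 2.13% × √10 = 6.736%.
ES multiplier = φ(z)/(1−α) = 0.175397/0.1 = 1.754.
ES = 6.736% × 1.754 = 11.815%; on $1,000,000: $118,150.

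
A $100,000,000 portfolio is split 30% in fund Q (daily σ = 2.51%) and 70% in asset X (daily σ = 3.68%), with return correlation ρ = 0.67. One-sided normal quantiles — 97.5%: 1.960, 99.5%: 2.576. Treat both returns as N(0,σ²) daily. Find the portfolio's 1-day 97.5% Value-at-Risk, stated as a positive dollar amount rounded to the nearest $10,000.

$6,140,000

σ_p² = 0.3²·2.51² + 0.7²·3.68² + 2·0.67·0.3·0.7·2.51·3.68 = 9.8020 (%²).
σ_p = √9.8020 = 3.131%.
VaR = 1.960 × 3.131% = 6.137%; on $100,000,000 that is $6,137,000.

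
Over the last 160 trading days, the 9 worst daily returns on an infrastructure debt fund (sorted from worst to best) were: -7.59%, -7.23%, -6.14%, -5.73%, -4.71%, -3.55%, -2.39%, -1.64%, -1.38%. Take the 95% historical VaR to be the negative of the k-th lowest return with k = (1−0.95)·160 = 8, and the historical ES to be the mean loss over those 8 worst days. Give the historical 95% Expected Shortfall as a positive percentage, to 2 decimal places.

The 8 worst returns sum to -38.98%.
ES = −(-38.98%) / 8 = 4.8725% ≈ 4.87%.

4.87%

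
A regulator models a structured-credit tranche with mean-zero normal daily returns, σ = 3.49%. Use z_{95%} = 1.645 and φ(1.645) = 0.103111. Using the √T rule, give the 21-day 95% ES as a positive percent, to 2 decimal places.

32.98%

σ_{21d} = 3.49% × √21 = 15.993%.
ES multiplier = φ(z)/(1−α) = 0.103111/0.05 = 2.062.
ES = 15.993% × 2.062 = 32.978%.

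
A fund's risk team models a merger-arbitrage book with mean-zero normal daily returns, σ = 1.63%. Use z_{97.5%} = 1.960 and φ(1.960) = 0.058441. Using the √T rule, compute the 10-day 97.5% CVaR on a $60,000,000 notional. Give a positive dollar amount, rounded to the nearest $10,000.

$7,230,000

σ_{10d} = 1.63% × √10 = 5.155%.
ES multiplier = φ(z)/(1−α) = 0.058441/0.025 = 2.338.
ES = 5.155% × 2.338 = 12.052%; on $60,000,000: $7,231,200.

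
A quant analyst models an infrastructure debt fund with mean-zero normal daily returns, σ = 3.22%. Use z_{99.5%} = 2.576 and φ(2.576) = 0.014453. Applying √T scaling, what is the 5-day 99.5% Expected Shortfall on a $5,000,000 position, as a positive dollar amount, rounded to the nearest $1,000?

σ_{5d} = 3.22% × √5 = 7.200%.
ES multiplier = φ(z)/(1−α) = 0.014453/0.005 = 2.891.
ES = 7.200% × 2.891 = 20.815%; on $5,000,000: $1,040,750.

$1,041,000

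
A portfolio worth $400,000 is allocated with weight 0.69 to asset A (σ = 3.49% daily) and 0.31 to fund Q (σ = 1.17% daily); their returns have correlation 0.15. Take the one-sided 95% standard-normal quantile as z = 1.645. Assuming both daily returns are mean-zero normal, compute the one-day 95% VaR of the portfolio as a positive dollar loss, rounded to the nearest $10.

$16,370

σ_p² = 0.69²·3.49² + 0.31²·1.17² + 2·0.15·0.69·0.31·3.49·1.17 = 6.1925 (%²).
σ_p = √6.1925 = 2.488%.
VaR = 1.645 × 2.488% = 4.093%; on $400,000 that is $16,372.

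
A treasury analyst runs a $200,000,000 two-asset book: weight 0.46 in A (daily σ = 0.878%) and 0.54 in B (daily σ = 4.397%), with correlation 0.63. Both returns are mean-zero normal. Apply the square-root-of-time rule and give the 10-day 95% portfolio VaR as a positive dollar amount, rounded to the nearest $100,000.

σ_p = √(0.46²·0.878² + 0.54²·4.397² + 2·0.63·0.46·0.54·0.878·4.397) = 2.647%.
σ_{10d} = 2.647% × √10 = 8.371%.
z(95%) = 1.645.
VaR = 1.645 × 8.371% = 13.770%; on $200,000,000 that is $27,540,000.

$27,500,000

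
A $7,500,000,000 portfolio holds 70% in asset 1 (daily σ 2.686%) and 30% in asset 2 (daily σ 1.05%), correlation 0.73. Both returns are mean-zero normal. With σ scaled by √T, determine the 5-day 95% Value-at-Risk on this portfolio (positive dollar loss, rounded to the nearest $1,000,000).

σ_p = √(0.7²·2.686² + 0.3²·1.05² + 2·0.73·0.7·0.3·2.686·1.05) = 2.121%.
σ_{5d} = 2.121% × √5 = 4.743%.
z(95%) = 1.645.
VaR = 1.645 × 4.743% = 7.802%; on $7,500,000,000 that is $585,150,000.

$585,000,000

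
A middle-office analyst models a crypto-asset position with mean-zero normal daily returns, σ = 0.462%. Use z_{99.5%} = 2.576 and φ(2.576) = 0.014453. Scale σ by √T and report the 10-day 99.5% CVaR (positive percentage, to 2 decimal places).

σ_{10d} = 0.462% × √10 = 1.461%.
ES multiplier = φ(z)/(1−α) = 0.014453/0.005 = 2.891.
ES = 1.461% × 2.891 = 4.224%.

4.22%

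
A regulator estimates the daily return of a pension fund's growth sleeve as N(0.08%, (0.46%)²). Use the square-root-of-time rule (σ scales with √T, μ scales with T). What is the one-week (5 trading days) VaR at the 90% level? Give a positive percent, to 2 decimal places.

At 90%, z = 1.282.
σ_{5d} = 0.46% × √5 = 1.029%; μ_{5d} = 5 × 0.08% = 0.400%.
VaR = −(0.400%) + 1.282 × 1.029% = 0.919%.

0.92%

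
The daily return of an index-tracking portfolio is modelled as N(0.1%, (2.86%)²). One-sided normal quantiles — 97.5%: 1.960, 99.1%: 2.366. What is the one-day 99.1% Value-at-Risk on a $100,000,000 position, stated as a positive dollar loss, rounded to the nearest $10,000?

$6,670,000

VaR = −μ + z·σ = −(0.1%) + 2.366 × 2.86% = 6.667%.
On $100,000,000: 0.06667 × $100,000,000 = $6,667,000.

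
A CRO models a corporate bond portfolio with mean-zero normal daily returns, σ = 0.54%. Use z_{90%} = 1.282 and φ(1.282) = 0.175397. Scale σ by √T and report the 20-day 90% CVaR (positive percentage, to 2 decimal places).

4.24%

σ_{20d} = 0.54% × √20 = 2.415%.
ES multiplier = φ(z)/(1−α) = 0.175397/0.1 = 1.754.
ES = 2.415% × 1.754 = 4.236%.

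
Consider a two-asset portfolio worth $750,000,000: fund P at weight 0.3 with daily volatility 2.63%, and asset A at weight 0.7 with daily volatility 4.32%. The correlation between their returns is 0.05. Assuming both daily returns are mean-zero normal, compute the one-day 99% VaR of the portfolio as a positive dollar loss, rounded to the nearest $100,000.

σ_p² = 0.3²·2.63² + 0.7²·4.32² + 2·0.05·0.3·0.7·2.63·4.32 = 10.0057 (%²).
σ_p = √10.0057 = 3.163%.
At 99%, z = 2.326.
VaR = 2.326 × 3.163% = 7.357%; on $750,000,000 that is $55,177,500.

$55,200,000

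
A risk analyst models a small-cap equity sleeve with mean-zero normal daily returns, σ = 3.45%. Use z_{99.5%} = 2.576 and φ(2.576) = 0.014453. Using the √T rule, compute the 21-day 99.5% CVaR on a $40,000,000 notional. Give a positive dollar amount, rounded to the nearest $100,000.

σ_{21d} = 3.45% × √21 = 15.810%.
ES multiplier = φ(z)/(1−α) = 0.014453/0.005 = 2.891.
ES = 15.810% × 2.891 = 45.707%; on $40,000,000: $18,282,800.

$18,300,000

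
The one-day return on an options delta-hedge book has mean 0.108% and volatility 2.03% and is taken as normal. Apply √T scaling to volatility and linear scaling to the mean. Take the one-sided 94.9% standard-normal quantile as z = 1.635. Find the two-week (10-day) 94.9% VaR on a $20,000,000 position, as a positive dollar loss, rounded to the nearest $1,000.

$1,883,000

σ_{10d} = 2.03% × √10 = 6.419%; μ_{10d} = 10 × 0.108% = 1.080%.
VaR = −(1.080%) + 1.635 × 6.419% = 9.415%.
On $20,000,000: 0.09415 × $20,000,000 = $1,883,000.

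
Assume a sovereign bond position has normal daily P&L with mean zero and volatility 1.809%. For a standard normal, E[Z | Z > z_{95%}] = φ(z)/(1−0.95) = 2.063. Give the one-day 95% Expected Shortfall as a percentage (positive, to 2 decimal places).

ES = 1.809% × 2.063 = 3.732%.

3.73%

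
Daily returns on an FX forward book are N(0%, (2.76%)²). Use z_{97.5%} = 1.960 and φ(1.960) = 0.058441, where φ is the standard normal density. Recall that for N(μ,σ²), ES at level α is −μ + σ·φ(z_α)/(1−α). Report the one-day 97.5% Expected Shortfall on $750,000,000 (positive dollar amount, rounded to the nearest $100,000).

Tail multiplier: φ(z)/(1−α) = 0.058441 / 0.025 = 2.338.
ES = 2.76% × 2.338 = 6.453%.
On $750,000,000: 0.06453 × $750,000,000 = $48,397,500.

$48,400,000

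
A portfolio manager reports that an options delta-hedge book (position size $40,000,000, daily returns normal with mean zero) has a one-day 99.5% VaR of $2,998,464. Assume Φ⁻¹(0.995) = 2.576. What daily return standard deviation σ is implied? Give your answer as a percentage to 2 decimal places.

VaR as a fraction: $2,998,464 / $40,000,000 = 7.496%.
σ = VaR / z = 7.496% / 2.576 = 2.910%.

2.91%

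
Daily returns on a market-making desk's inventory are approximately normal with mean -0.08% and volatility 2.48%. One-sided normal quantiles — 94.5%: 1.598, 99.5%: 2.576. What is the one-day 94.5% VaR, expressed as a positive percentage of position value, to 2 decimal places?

VaR = −μ + z·σ = −(-0.08%) + 1.598 × 2.48% = 4.043%.

4.04%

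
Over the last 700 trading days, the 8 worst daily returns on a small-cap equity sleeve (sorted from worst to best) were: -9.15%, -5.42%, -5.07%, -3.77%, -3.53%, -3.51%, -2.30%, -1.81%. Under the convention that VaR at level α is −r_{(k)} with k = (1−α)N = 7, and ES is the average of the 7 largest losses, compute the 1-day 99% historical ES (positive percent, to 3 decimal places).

4.679%

The 7 worst returns sum to -32.75%.
ES = −(-32.75%) / 7 = 4.6785…% ≈ 4.679%.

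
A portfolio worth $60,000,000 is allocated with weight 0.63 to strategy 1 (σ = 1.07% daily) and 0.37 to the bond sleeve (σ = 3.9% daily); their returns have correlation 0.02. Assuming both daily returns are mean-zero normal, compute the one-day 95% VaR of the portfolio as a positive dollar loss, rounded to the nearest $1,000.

$1,584,000

σ_p² = 0.63²·1.07² + 0.37²·3.9² + 2·0.02·0.63·0.37·1.07·3.9 = 2.5756 (%²).
σ_p = √2.5756 = 1.605%.
At 95%, z = 1.645.
VaR = 1.645 × 1.605% = 2.640%; on $60,000,000 that is $1,584,000.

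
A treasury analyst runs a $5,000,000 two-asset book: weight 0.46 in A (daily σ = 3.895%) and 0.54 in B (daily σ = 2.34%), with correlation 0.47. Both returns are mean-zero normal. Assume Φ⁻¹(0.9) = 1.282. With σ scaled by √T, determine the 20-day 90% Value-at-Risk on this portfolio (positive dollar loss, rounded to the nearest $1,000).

σ_p = √(0.46²·3.895² + 0.54²·2.34² + 2·0.47·0.46·0.54·3.895·2.34) = 2.633%.
σ_{20d} = 2.633% × √20 = 11.775%.
VaR = 1.282 × 11.775% = 15.096%; on $5,000,000 that is $754,800.

$755,000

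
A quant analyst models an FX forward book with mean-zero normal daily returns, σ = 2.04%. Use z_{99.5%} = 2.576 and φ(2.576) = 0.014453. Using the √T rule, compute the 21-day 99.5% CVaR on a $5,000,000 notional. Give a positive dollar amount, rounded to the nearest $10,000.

$1,350,000

σ_{21d} = 2.04% × √21 = 9.348%.
ES multiplier = φ(z)/(1−α) = 0.014453/0.005 = 2.891.
ES = 9.348% × 2.891 = 27.025%; on $5,000,000: $1,351,250.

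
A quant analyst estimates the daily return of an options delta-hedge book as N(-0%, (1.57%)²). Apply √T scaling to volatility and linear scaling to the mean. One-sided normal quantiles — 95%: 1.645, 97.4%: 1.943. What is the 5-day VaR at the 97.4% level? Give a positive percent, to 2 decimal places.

σ_{5d} = 1.57% × √5 = 3.511%.
VaR = 1.943 × 3.511% = 6.822%.

6.82%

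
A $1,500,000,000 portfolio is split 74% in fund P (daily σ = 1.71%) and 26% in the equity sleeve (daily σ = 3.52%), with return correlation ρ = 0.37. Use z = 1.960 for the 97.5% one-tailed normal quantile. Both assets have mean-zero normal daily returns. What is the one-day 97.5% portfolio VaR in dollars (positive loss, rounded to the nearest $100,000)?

σ_p² = 0.74²·1.71² + 0.26²·3.52² + 2·0.37·0.74·0.26·1.71·3.52 = 3.2958 (%²).
σ_p = √3.2958 = 1.815%.
VaR = 1.960 × 1.815% = 3.557%; on $1,500,000,000 that is $53,355,000.

$53,400,000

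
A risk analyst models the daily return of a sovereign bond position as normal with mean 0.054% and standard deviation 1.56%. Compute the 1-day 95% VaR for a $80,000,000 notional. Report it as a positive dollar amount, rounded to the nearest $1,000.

$2,010,000

At 95% one-sided, z = 1.645.
VaR = −μ + z·σ = −(0.054%) + 1.645 × 1.56% = 2.512%.
On $80,000,000: 0.02512 × $80,000,000 = $2,009,600.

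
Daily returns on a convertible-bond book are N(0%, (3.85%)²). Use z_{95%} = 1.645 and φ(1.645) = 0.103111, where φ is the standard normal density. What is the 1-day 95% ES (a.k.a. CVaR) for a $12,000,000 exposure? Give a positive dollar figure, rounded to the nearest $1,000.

$953,000

Tail multiplier: φ(z)/(1−α) = 0.103111 / 0.05 = 2.062.
ES = 3.85% × 2.062 = 7.939%.
On $12,000,000: 0.07939 × $12,000,000 = $952,680.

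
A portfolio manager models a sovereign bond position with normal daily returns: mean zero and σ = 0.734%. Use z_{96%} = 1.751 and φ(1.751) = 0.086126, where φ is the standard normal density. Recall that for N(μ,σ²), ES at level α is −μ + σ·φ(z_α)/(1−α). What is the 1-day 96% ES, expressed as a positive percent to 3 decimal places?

1.580%

Tail multiplier: φ(z)/(1−α) = 0.086126 / 0.04 = 2.153.
ES = 0.734% × 2.153 = 1.580%.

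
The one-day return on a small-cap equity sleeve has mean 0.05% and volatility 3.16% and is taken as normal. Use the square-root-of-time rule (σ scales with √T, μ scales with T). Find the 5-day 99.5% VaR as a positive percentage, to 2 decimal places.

At 99.5%, z = 2.576.
σ_{5d} = 3.16% × √5 = 7.066%; μ_{5d} = 5 × 0.05% = 0.250%.
VaR = −(0.250%) + 2.576 × 7.066% = 17.952%.

17.95%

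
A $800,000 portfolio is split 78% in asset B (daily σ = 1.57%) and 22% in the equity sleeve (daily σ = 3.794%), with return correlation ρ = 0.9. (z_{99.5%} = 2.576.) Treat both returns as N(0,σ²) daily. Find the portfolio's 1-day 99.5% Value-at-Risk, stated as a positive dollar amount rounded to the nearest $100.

$41,400

σ_p² = 0.78²·1.57² + 0.22²·3.794² + 2·0.9·0.78·0.22·1.57·3.794 = 4.0362 (%²).
σ_p = √4.0362 = 2.009%.
VaR = 2.576 × 2.009% = 5.175%; on $800,000 that is $41,400.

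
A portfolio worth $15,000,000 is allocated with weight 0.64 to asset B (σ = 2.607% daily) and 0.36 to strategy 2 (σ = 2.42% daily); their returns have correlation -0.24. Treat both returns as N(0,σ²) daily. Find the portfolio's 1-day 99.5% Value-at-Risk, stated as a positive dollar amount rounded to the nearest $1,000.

$652,000

σ_p² = 0.64²·2.607² + 0.36²·2.42² + 2·-0.24·0.64·0.36·2.607·2.42 = 2.8451 (%²).
σ_p = √2.8451 = 1.687%.
At 99.5%, z = 2.576.
VaR = 2.576 × 1.687% = 4.346%; on $15,000,000 that is $651,900.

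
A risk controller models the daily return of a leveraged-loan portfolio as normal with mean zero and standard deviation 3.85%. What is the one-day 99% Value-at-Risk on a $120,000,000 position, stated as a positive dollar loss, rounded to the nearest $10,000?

$10,750,000

At 99% one-sided, z = 2.326.
VaR = z·σ = 2.326 × 3.85% = 8.955%.
On $120,000,000: 0.08955 × $120,000,000 = $10,746,000.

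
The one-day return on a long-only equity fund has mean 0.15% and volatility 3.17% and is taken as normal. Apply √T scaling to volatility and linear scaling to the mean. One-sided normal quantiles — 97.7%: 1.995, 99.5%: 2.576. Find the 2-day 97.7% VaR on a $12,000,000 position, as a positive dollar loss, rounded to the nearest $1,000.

$1,037,000

σ_{2d} = 3.17% × √2 = 4.483%; μ_{2d} = 2 × 0.15% = 0.300%.
VaR = −(0.300%) + 1.995 × 4.483% = 8.644%.
On $12,000,000: 0.08644 × $12,000,000 = $1,037,280.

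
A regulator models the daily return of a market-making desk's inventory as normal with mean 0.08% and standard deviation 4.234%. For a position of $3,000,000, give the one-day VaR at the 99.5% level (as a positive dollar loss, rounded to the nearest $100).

$324,800

At 99.5% one-sided, z = 2.576.
VaR = −μ + z·σ = −(0.08%) + 2.576 × 4.234% = 10.827%.
On $3,000,000: 0.10827 × $3,000,000 = $324,810.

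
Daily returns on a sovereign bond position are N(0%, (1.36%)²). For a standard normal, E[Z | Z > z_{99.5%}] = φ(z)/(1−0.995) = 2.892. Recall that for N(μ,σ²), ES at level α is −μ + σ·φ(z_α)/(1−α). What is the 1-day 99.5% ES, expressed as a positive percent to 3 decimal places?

ES = 1.36% × 2.892 = 3.933%.

3.933%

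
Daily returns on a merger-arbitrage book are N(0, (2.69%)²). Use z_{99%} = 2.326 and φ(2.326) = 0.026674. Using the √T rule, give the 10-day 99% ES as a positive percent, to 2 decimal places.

σ_{10d} = 2.69% × √10 = 8.507%.
ES multiplier = φ(z)/(1−α) = 0.026674/0.01 = 2.667.
ES = 8.507% × 2.667 = 22.688%.

22.69%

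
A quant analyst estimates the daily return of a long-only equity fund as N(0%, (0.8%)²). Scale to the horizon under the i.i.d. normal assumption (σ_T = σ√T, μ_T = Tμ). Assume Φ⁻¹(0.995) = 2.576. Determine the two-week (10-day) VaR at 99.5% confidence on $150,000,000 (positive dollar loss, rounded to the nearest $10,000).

$9,780,000

σ_{10d} = 0.8% × √10 = 2.530%.
VaR = 2.576 × 2.530% = 6.517%.
On $150,000,000: 0.06517 × $150,000,000 = $9,775,500.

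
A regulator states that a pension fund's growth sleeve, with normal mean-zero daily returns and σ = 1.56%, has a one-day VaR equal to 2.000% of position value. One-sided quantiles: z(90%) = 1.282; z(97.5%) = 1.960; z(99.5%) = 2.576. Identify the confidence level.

Implied z = VaR/σ = 2.000 / 1.56 = 1.282.
This matches z(90%) = 1.282.

90%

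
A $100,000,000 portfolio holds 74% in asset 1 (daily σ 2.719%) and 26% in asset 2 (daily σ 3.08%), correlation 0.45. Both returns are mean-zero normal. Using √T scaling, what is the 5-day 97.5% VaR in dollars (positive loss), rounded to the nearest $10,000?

$10,860,000

σ_p = √(0.74²·2.719² + 0.26²·3.08² + 2·0.45·0.74·0.26·2.719·3.08) = 2.478%.
σ_{5d} = 2.478% × √5 = 5.541%.
z(97.5%) = 1.960.
VaR = 1.960 × 5.541% = 10.860%; on $100,000,000 that is $10,860,000.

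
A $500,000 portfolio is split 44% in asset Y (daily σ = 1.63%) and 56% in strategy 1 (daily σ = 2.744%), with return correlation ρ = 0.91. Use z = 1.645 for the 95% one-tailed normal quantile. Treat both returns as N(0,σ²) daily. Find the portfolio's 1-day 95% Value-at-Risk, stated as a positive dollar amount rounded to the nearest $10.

$18,170

σ_p² = 0.44²·1.63² + 0.56²·2.744² + 2·0.91·0.44·0.56·1.63·2.744 = 4.8814 (%²).
σ_p = √4.8814 = 2.209%.
VaR = 1.645 × 2.209% = 3.634%; on $500,000 that is $18,170.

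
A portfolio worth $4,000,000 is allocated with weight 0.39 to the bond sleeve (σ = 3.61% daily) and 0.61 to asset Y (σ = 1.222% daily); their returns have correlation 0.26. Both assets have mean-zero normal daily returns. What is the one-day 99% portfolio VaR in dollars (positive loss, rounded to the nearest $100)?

$163,400

σ_p² = 0.39²·3.61² + 0.61²·1.222² + 2·0.26·0.39·0.61·3.61·1.222 = 3.0836 (%²).
σ_p = √3.0836 = 1.756%.
At 99%, z = 2.326.
VaR = 2.326 × 1.756% = 4.084%; on $4,000,000 that is $163,360.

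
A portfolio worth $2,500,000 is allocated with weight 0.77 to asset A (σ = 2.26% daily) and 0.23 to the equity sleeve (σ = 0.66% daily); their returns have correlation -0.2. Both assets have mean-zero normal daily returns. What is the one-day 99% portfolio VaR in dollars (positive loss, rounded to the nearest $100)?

σ_p² = 0.77²·2.26² + 0.23²·0.66² + 2·-0.2·0.77·0.23·2.26·0.66 = 2.9457 (%²).
σ_p = √2.9457 = 1.716%.
At 99%, z = 2.326.
VaR = 2.326 × 1.716% = 3.991%; on $2,500,000 that is $99,775.

$99,800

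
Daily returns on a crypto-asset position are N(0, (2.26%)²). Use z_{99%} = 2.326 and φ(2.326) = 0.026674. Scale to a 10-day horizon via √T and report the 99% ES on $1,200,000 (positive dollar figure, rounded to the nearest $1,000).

σ_{10d} = 2.26% × √10 = 7.147%.
ES multiplier = φ(z)/(1−α) = 0.026674/0.01 = 2.667.
ES = 7.147% × 2.667 = 19.061%; on $1,200,000: $228,732.

$229,000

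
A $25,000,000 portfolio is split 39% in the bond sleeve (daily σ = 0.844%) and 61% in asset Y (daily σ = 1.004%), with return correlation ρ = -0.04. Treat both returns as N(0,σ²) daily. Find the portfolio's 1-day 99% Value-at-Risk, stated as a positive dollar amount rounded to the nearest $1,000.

σ_p² = 0.39²·0.844² + 0.61²·1.004² + 2·-0.04·0.39·0.61·0.844·1.004 = 0.4673 (%²).
σ_p = √0.4673 = 0.684%.
At 99%, z = 2.326.
VaR = 2.326 × 0.684% = 1.591%; on $25,000,000 that is $397,750.

$398,000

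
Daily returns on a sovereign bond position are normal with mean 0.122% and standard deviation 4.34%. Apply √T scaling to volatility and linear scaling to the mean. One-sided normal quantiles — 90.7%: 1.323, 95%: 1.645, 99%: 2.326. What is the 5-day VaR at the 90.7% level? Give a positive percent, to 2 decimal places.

σ_{5d} = 4.34% × √5 = 9.705%; μ_{5d} = 5 × 0.122% = 0.610%.
VaR = −(0.610%) + 1.323 × 9.705% = 12.230%.

12.23%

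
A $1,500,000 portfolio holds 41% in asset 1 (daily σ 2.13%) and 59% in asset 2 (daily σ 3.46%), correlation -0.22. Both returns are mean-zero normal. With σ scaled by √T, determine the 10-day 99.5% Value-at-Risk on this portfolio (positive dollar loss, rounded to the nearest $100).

σ_p = √(0.41²·2.13² + 0.59²·3.46² + 2·-0.22·0.41·0.59·2.13·3.46) = 2.036%.
σ_{10d} = 2.036% × √10 = 6.438%.
z(99.5%) = 2.576.
VaR = 2.576 × 6.438% = 16.584%; on $1,500,000 that is $248,760.

$248,800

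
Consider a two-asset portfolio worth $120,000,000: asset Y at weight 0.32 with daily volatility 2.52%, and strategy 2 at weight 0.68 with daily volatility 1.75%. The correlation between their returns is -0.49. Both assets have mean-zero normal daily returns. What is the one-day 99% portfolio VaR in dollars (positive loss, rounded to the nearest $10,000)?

σ_p² = 0.32²·2.52² + 0.68²·1.75² + 2·-0.49·0.32·0.68·2.52·1.75 = 1.1260 (%²).
σ_p = √1.1260 = 1.061%.
At 99%, z = 2.326.
VaR = 2.326 × 1.061% = 2.468%; on $120,000,000 that is $2,961,600.

$2,960,000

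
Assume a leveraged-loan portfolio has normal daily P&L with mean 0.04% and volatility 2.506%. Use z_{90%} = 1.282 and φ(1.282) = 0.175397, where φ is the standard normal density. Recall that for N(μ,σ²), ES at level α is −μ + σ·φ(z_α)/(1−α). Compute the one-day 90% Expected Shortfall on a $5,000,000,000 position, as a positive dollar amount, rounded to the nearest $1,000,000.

Tail multiplier: φ(z)/(1−α) = 0.175397 / 0.1 = 1.754.
ES = −(0.04%) + 2.506% × 1.754 = 4.356%.
On $5,000,000,000: 0.04356 × $5,000,000,000 = $217,800,000.

$218,000,000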